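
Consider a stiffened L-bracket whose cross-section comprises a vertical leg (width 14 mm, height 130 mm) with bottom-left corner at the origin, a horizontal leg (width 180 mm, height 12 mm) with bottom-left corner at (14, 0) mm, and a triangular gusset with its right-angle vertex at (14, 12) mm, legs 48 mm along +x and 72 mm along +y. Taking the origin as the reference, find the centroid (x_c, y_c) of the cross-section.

Part | A | x̄ᵢ | ȳᵢ | A·x̄ᵢ | A·ȳᵢ
vertical leg | 1820.00 | 7.00 | 65.00 | 12740.00 | 118300.00
horizontal leg | 2160.00 | 104.00 | 6.00 | 224640.00 | 12960.00
gusset | 1728.00 | 30.00 | 36.00 | 51840.00 | 62208.00
Σ | 5708.00 |  |  | 289220.00 | 193468.00
x_c = 289220.00 / 5708.00 = 50.67 mm
y_c = 193468.00 / 5708.00 = 33.89 mm

x_c = 50.67 mm, y_c = 33.89 mm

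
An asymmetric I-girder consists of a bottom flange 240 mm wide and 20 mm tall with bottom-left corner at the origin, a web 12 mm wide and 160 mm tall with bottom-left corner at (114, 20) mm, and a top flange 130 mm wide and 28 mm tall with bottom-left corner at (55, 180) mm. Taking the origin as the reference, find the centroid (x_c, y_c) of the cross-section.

bottom flange: A = 240 × 20 = 4800.00, centroid at (120.00, 10.00).
web: A = 12 × 160 = 1920.00, centroid at (120.00, 100.00).
top flange: A = 130 × 28 = 3640.00, centroid at (120.00, 194.00).
ΣA = 10360.00 mm², ΣAx_c = 1243200.00 mm³, ΣAy_c = 946160.00 mm³.
x_c = 1243200.00/10360.00 = 120.00 mm; y_c = 946160.00/10360.00 = 91.33 mm.

x_c = 120.00 mm, y_c = 91.33 mm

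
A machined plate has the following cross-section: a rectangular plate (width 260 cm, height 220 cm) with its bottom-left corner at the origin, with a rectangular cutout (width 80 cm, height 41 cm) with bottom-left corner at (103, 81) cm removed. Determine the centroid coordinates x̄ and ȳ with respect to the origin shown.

plate: A = 260 × 220 = 57200.00, centroid at (130.00, 110.00).
hole: A = −(80 × 41) = -3280.00, centroid at (143.00, 101.50).
ΣA = 53920.00 cm²
ΣAx̄ = (57200.00)(130.00) + (-3280.00)(143.00) = 6966960.00 cm³
ΣAȳ = (57200.00)(110.00) + (-3280.00)(101.50) = 5959080.00 cm³
x̄ = 6966960.00 / 53920.00 = 129.21 cm
ȳ = 5959080.00 / 53920.00 = 110.52 cm

x̄ = 129.21 cm, ȳ = 110.52 cm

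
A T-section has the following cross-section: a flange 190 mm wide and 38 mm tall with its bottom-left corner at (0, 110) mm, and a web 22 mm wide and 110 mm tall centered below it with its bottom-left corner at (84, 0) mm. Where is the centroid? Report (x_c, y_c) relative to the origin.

x_c = 95.00 mm, y_c = 110.42 mm

web: A = 22 × 110 = 2420.00, centroid at (95.00, 55.00).
flange: A = 190 × 38 = 7220.00, centroid at (95.00, 129.00).
ΣA = 9640.00 mm², ΣAx_c = 915800.00 mm³, ΣAy_c = 1064480.00 mm³.
x_c = 915800.00/9640.00 = 95.00 mm; y_c = 1064480.00/9640.00 = 110.42 mm.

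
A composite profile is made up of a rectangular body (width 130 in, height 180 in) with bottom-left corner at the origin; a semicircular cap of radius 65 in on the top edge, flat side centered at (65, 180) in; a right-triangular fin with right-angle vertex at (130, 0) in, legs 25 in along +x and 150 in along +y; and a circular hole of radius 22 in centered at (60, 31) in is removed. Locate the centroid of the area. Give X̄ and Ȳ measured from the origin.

rectangular body: A = 130 × 180 = 23400.00, centroid at (65.00, 90.00).
semicircular top: A = ½π·65² = 6636.61, centroid at (65.00, 207.59).
triangular fin: A = ½·25·150 = 1875.00, centroid at (138.33, 50.00).
hole: A = −π·22² = -1520.53, centroid at (60.00, 31.00).
ΣA = 30391.08 in², ΣAX̄ = 2120523.09 in³, ΣAȲ = 3530287.48 in³.
X̄ = 2120523.09/30391.08 = 69.77 in; Ȳ = 3530287.48/30391.08 = 116.16 in.

X̄ = 69.77 in, Ȳ = 116.16 in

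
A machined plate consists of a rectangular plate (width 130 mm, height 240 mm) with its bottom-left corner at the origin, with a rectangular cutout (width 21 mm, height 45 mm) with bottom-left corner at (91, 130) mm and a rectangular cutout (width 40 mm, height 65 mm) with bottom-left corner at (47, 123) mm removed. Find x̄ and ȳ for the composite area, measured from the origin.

x̄ = 63.56 mm, ȳ = 115.55 mm

plate: A = 130 × 240 = 31200.00, centroid at (65.00, 120.00).
hole 1: A = −(21 × 45) = -945.00, centroid at (101.50, 152.50).
hole 2: A = −(40 × 65) = -2600.00, centroid at (67.00, 155.50).
ΣA = 27655.00 mm², ΣAx̄ = 1757882.50 mm³, ΣAȳ = 3195587.50 mm³.
x̄ = 1757882.50/27655.00 = 63.56 mm; ȳ = 3195587.50/27655.00 = 115.55 mm.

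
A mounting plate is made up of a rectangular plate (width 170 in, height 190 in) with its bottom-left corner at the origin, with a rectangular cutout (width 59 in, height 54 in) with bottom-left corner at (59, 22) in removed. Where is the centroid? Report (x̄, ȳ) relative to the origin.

x̄ = 84.62 in, ȳ = 100.03 in

Part | A | x̄ᵢ | ȳᵢ | A·x̄ᵢ | A·ȳᵢ
plate | 32300.00 | 85.00 | 95.00 | 2745500.00 | 3068500.00
hole | -3186.00 | 88.50 | 49.00 | -281961.00 | -156114.00
Σ | 29114.00 |  |  | 2463539.00 | 2912386.00
x̄ = 2463539.00 / 29114.00 = 84.62 in
ȳ = 2912386.00 / 29114.00 = 100.03 in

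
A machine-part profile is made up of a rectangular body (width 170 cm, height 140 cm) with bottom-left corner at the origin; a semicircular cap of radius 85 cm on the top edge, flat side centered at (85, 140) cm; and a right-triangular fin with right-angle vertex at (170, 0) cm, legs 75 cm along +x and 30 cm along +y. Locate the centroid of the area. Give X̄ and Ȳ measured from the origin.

X̄ = 88.41 cm, Ȳ = 101.33 cm

Part | A | x̄ᵢ | ȳᵢ | A·x̄ᵢ | A·ȳᵢ
rectangular body | 23800.00 | 85.00 | 70.00 | 2023000.00 | 1666000.00
semicircular top | 11349.00 | 85.00 | 176.08 | 964665.29 | 1998277.15
triangular fin | 1125.00 | 195.00 | 10.00 | 219375.00 | 11250.00
Σ | 36274.00 |  |  | 3207040.29 | 3675527.15
X̄ = 3207040.29 / 36274.00 = 88.41 cm
Ȳ = 3675527.15 / 36274.00 = 101.33 cm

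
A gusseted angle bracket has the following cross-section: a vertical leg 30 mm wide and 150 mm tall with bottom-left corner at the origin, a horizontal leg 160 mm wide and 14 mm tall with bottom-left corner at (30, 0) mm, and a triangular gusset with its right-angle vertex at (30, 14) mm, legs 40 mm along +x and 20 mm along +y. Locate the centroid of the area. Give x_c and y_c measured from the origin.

x_c = 46.39 mm, y_c = 50.62 mm

vertical leg: A = 30 × 150 = 4500.00, centroid at (15.00, 75.00).
horizontal leg: A = 160 × 14 = 2240.00, centroid at (110.00, 7.00).
gusset: A = ½·40·20 = 400.00, centroid at (43.33, 20.67).
ΣA = 7140.00 mm², ΣAx_c = 331233.33 mm³, ΣAy_c = 361446.67 mm³.
x_c = 331233.33/7140.00 = 46.39 mm; y_c = 361446.67/7140.00 = 50.62 mm.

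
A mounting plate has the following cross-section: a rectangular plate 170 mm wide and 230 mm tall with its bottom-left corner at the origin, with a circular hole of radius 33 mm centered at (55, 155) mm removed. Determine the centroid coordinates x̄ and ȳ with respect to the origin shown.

plate: A = 170 × 230 = 39100.00, centroid at (85.00, 115.00).
hole: A = −π·33² = -3421.19, centroid at (55.00, 155.00).
ΣA = 35678.81 mm², ΣAx̄ = 3135334.31 mm³, ΣAȳ = 3966214.87 mm³.
x̄ = 3135334.31/35678.81 = 87.88 mm; ȳ = 3966214.87/35678.81 = 111.16 mm.

x̄ = 87.88 mm, ȳ = 111.16 mm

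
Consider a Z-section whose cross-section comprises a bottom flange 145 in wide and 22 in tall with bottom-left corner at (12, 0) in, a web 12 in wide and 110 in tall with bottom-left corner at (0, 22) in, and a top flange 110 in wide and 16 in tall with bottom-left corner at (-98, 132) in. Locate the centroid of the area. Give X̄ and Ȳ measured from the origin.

bottom flange: A = 145 × 22 = 3190.00, centroid at (84.50, 11.00).
web: A = 12 × 110 = 1320.00, centroid at (6.00, 77.00).
top flange: A = 110 × 16 = 1760.00, centroid at (-43.00, 140.00).
ΣA = 6270.00 in², ΣAX̄ = 201795.00 in³, ΣAȲ = 383130.00 in³.
X̄ = 201795.00/6270.00 = 32.18 in; Ȳ = 383130.00/6270.00 = 61.11 in.

X̄ = 32.18 in, Ȳ = 61.11 in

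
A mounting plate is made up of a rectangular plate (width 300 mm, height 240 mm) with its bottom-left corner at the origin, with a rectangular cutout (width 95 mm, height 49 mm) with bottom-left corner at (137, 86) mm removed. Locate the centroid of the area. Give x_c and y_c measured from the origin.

x_c = 147.62 mm, y_c = 120.66 mm

Part | A | x̄ᵢ | ȳᵢ | A·x̄ᵢ | A·ȳᵢ
plate | 72000.00 | 150.00 | 120.00 | 10800000.00 | 8640000.00
hole | -4655.00 | 184.50 | 110.50 | -858847.50 | -514377.50
Σ | 67345.00 |  |  | 9941152.50 | 8125622.50
x_c = 9941152.50 / 67345.00 = 147.62 mm
y_c = 8125622.50 / 67345.00 = 120.66 mm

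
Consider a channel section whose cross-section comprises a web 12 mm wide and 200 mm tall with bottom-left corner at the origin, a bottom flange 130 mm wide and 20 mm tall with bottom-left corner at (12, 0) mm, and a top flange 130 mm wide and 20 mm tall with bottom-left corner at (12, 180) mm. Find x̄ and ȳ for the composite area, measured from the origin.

x̄ = 54.58 mm, ȳ = 100.00 mm

web: A = 12 × 200 = 2400.00, centroid at (6.00, 100.00).
bottom flange: A = 130 × 20 = 2600.00, centroid at (77.00, 10.00).
top flange: A = 130 × 20 = 2600.00, centroid at (77.00, 190.00).
ΣA = 7600.00 mm², ΣAx̄ = 414800.00 mm³, ΣAȳ = 760000.00 mm³.
x̄ = 414800.00/7600.00 = 54.58 mm; ȳ = 760000.00/7600.00 = 100.00 mm.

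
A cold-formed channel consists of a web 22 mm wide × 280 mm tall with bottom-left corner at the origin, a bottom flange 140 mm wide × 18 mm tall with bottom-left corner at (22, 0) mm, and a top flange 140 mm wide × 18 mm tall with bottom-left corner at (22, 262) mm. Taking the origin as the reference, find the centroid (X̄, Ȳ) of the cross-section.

web: A = 22 × 280 = 6160.00, centroid at (11.00, 140.00).
bottom flange: A = 140 × 18 = 2520.00, centroid at (92.00, 9.00).
top flange: A = 140 × 18 = 2520.00, centroid at (92.00, 271.00).
ΣA = 11200.00 mm², ΣAX̄ = 531440.00 mm³, ΣAȲ = 1568000.00 mm³.
X̄ = 531440.00/11200.00 = 47.45 mm; Ȳ = 1568000.00/11200.00 = 140.00 mm.

X̄ = 47.45 mm, Ȳ = 140.00 mm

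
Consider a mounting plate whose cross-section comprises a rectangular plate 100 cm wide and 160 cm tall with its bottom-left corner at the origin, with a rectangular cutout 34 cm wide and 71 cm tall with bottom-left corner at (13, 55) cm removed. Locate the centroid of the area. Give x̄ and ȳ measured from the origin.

Part | A | x̄ᵢ | ȳᵢ | A·x̄ᵢ | A·ȳᵢ
plate | 16000.00 | 50.00 | 80.00 | 800000.00 | 1280000.00
hole | -2414.00 | 30.00 | 90.50 | -72420.00 | -218467.00
Σ | 13586.00 |  |  | 727580.00 | 1061533.00
x̄ = 727580.00 / 13586.00 = 53.55 cm
ȳ = 1061533.00 / 13586.00 = 78.13 cm

x̄ = 53.55 cm, ȳ = 78.13 cm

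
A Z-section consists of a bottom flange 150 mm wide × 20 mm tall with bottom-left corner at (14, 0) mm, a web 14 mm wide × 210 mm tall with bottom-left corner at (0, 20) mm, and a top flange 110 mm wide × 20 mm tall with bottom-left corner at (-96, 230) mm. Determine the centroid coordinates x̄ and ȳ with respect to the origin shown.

bottom flange: A = 150 × 20 = 3000.00, centroid at (89.00, 10.00).
web: A = 14 × 210 = 2940.00, centroid at (7.00, 125.00).
top flange: A = 110 × 20 = 2200.00, centroid at (-41.00, 240.00).
ΣA = 8140.00 mm², ΣAx̄ = 197380.00 mm³, ΣAȳ = 925500.00 mm³.
x̄ = 197380.00/8140.00 = 24.25 mm; ȳ = 925500.00/8140.00 = 113.70 mm.

x̄ = 24.25 mm, ȳ = 113.70 mm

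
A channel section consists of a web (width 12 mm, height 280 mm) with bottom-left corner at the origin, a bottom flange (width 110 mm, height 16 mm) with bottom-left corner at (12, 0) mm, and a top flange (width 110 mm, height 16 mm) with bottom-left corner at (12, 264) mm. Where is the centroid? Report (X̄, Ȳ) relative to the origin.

X̄ = 37.21 mm, Ȳ = 140.00 mm

Part | A | x̄ᵢ | ȳᵢ | A·x̄ᵢ | A·ȳᵢ
web | 3360.00 | 6.00 | 140.00 | 20160.00 | 470400.00
bottom flange | 1760.00 | 67.00 | 8.00 | 117920.00 | 14080.00
top flange | 1760.00 | 67.00 | 272.00 | 117920.00 | 478720.00
Σ | 6880.00 |  |  | 256000.00 | 963200.00
X̄ = 256000.00 / 6880.00 = 37.21 mm
Ȳ = 963200.00 / 6880.00 = 140.00 mm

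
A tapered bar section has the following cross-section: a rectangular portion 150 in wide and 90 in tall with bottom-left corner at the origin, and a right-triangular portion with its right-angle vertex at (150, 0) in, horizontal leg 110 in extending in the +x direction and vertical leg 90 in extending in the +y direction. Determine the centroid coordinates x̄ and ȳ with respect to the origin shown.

x̄ = 104.96 in, ȳ = 40.98 in

Part | A | x̄ᵢ | ȳᵢ | A·x̄ᵢ | A·ȳᵢ
rectangular portion | 13500.00 | 75.00 | 45.00 | 1012500.00 | 607500.00
triangular portion | 4950.00 | 186.67 | 30.00 | 924000.00 | 148500.00
Σ | 18450.00 |  |  | 1936500.00 | 756000.00
x̄ = 1936500.00 / 18450.00 = 104.96 in
ȳ = 756000.00 / 18450.00 = 40.98 in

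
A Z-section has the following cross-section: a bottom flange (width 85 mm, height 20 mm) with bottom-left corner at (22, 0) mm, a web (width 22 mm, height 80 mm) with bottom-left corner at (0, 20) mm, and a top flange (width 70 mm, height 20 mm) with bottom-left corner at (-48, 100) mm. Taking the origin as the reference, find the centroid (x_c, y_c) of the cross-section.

x_c = 22.80 mm, y_c = 56.91 mm

bottom flange: A = 85 × 20 = 1700.00, centroid at (64.50, 10.00).
web: A = 22 × 80 = 1760.00, centroid at (11.00, 60.00).
top flange: A = 70 × 20 = 1400.00, centroid at (-13.00, 110.00).
ΣA = 4860.00 mm²
ΣAx_c = (1700.00)(64.50) + (1760.00)(11.00) + (1400.00)(-13.00) = 110810.00 mm³
ΣAy_c = (1700.00)(10.00) + (1760.00)(60.00) + (1400.00)(110.00) = 276600.00 mm³
x_c = 110810.00 / 4860.00 = 22.80 mm
y_c = 276600.00 / 4860.00 = 56.91 mm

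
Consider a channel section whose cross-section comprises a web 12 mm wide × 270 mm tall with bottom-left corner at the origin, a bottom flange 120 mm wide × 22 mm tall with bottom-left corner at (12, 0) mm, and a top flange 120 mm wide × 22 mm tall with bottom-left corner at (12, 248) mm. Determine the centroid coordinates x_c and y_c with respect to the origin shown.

web: A = 12 × 270 = 3240.00, centroid at (6.00, 135.00).
bottom flange: A = 120 × 22 = 2640.00, centroid at (72.00, 11.00).
top flange: A = 120 × 22 = 2640.00, centroid at (72.00, 259.00).
ΣA = 8520.00 mm², ΣAx_c = 399600.00 mm³, ΣAy_c = 1150200.00 mm³.
x_c = 399600.00/8520.00 = 46.90 mm; y_c = 1150200.00/8520.00 = 135.00 mm.

x_c = 46.90 mm, y_c = 135.00 mm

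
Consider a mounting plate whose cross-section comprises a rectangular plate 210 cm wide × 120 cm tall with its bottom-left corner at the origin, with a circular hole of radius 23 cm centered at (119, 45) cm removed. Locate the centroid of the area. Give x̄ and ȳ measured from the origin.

x̄ = 104.01 cm, ȳ = 61.06 cm

Part | A | x̄ᵢ | ȳᵢ | A·x̄ᵢ | A·ȳᵢ
plate | 25200.00 | 105.00 | 60.00 | 2646000.00 | 1512000.00
hole | -1661.90 | 119.00 | 45.00 | -197766.40 | -74785.61
Σ | 23538.10 |  |  | 2448233.60 | 1437214.39
x̄ = 2448233.60 / 23538.10 = 104.01 cm
ȳ = 1437214.39 / 23538.10 = 61.06 cm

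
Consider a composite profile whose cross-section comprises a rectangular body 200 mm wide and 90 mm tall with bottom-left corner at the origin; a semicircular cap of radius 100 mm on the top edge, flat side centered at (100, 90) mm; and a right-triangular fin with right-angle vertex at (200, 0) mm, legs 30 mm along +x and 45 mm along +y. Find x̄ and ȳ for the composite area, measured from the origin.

x̄ = 102.16 mm, ȳ = 84.36 mm

Part | A | x̄ᵢ | ȳᵢ | A·x̄ᵢ | A·ȳᵢ
rectangular body | 18000.00 | 100.00 | 45.00 | 1800000.00 | 810000.00
semicircular top | 15707.96 | 100.00 | 132.44 | 1570796.33 | 2080383.36
triangular fin | 675.00 | 210.00 | 15.00 | 141750.00 | 10125.00
Σ | 34382.96 |  |  | 3512546.33 | 2900508.36
x̄ = 3512546.33 / 34382.96 = 102.16 mm
ȳ = 2900508.36 / 34382.96 = 84.36 mm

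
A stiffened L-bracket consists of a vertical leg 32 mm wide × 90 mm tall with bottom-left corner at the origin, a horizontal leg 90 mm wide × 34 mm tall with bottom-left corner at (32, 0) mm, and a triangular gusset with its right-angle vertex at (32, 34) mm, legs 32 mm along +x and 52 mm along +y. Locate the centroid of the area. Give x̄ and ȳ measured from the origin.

x̄ = 46.84 mm, ȳ = 33.13 mm

vertical leg: A = 32 × 90 = 2880.00, centroid at (16.00, 45.00).
horizontal leg: A = 90 × 34 = 3060.00, centroid at (77.00, 17.00).
gusset: A = ½·32·52 = 832.00, centroid at (42.67, 51.33).
ΣA = 6772.00 mm², ΣAx̄ = 317198.67 mm³, ΣAȳ = 224329.33 mm³.
x̄ = 317198.67/6772.00 = 46.84 mm; ȳ = 224329.33/6772.00 = 33.13 mm.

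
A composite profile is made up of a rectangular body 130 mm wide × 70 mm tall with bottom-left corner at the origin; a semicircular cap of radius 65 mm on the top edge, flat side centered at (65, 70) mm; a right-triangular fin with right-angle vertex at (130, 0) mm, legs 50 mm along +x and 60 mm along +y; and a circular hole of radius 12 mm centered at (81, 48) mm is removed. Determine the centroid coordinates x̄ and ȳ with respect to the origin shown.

rectangular body: A = 130 × 70 = 9100.00, centroid at (65.00, 35.00).
semicircular top: A = ½π·65² = 6636.61, centroid at (65.00, 97.59).
triangular fin: A = ½·50·60 = 1500.00, centroid at (146.67, 20.00).
hole: A = −π·12² = -452.39, centroid at (81.00, 48.00).
ΣA = 16784.23 mm²
ΣAx̄ = (9100.00)(65.00) + (6636.61)(65.00) + (1500.00)(146.67) + (-452.39)(81.00) = 1206236.40 mm³
ΣAȳ = (9100.00)(35.00) + (6636.61)(97.59) + (1500.00)(20.00) + (-452.39)(48.00) = 974431.66 mm³
x̄ = 1206236.40 / 16784.23 = 71.87 mm
ȳ = 974431.66 / 16784.23 = 58.06 mm

x̄ = 71.87 mm, ȳ = 58.06 mm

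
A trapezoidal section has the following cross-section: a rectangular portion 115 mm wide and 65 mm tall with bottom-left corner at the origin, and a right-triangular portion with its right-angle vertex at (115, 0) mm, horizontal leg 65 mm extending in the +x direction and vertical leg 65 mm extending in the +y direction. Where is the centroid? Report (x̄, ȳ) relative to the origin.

Part | A | x̄ᵢ | ȳᵢ | A·x̄ᵢ | A·ȳᵢ
rectangular portion | 7475.00 | 57.50 | 32.50 | 429812.50 | 242937.50
triangular portion | 2112.50 | 136.67 | 21.67 | 288708.33 | 45770.83
Σ | 9587.50 |  |  | 718520.83 | 288708.33
x̄ = 718520.83 / 9587.50 = 74.94 mm
ȳ = 288708.33 / 9587.50 = 30.11 mm

x̄ = 74.94 mm, ȳ = 30.11 mm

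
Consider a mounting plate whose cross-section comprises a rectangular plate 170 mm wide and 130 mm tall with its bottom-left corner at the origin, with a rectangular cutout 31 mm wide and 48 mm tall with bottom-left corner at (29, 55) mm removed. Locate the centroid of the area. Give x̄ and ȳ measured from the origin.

x̄ = 87.92 mm, ȳ = 63.99 mm

plate: A = 170 × 130 = 22100.00, centroid at (85.00, 65.00).
hole: A = −(31 × 48) = -1488.00, centroid at (44.50, 79.00).
ΣA = 20612.00 mm²
ΣAx̄ = (22100.00)(85.00) + (-1488.00)(44.50) = 1812284.00 mm³
ΣAȳ = (22100.00)(65.00) + (-1488.00)(79.00) = 1318948.00 mm³
x̄ = 1812284.00 / 20612.00 = 87.92 mm
ȳ = 1318948.00 / 20612.00 = 63.99 mm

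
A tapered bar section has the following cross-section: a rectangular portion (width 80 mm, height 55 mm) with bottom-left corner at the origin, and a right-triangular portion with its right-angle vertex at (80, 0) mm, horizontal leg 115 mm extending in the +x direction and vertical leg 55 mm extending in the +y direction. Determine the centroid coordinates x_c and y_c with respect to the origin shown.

x_c = 72.76 mm, y_c = 23.67 mm

rectangular portion: A = 80 × 55 = 4400.00, centroid at (40.00, 27.50).
triangular portion: A = ½·115·55 = 3162.50, centroid at (118.33, 18.33).
ΣA = 7562.50 mm²
ΣAx_c = (4400.00)(40.00) + (3162.50)(118.33) = 550229.17 mm³
ΣAy_c = (4400.00)(27.50) + (3162.50)(18.33) = 178979.17 mm³
x_c = 550229.17 / 7562.50 = 72.76 mm
y_c = 178979.17 / 7562.50 = 23.67 mm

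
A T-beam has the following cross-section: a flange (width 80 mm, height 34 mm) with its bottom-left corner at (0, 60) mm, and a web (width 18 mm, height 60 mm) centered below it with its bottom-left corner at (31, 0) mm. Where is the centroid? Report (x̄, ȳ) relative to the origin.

Part | A | x̄ᵢ | ȳᵢ | A·x̄ᵢ | A·ȳᵢ
web | 1080.00 | 40.00 | 30.00 | 43200.00 | 32400.00
flange | 2720.00 | 40.00 | 77.00 | 108800.00 | 209440.00
Σ | 3800.00 |  |  | 152000.00 | 241840.00
x̄ = 152000.00 / 3800.00 = 40.00 mm
ȳ = 241840.00 / 3800.00 = 63.64 mm

x̄ = 40.00 mm, ȳ = 63.64 mm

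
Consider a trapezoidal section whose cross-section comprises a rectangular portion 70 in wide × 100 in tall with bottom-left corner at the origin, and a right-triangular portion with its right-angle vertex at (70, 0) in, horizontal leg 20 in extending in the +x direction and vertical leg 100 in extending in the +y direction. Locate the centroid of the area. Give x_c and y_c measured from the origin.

x_c = 40.21 in, y_c = 47.92 in

Part | A | x̄ᵢ | ȳᵢ | A·x̄ᵢ | A·ȳᵢ
rectangular portion | 7000.00 | 35.00 | 50.00 | 245000.00 | 350000.00
triangular portion | 1000.00 | 76.67 | 33.33 | 76666.67 | 33333.33
Σ | 8000.00 |  |  | 321666.67 | 383333.33
x_c = 321666.67 / 8000.00 = 40.21 in
y_c = 383333.33 / 8000.00 = 47.92 in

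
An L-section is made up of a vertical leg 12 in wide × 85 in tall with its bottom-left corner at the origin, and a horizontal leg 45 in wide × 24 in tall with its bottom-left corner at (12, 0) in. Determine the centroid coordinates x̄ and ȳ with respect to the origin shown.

x̄ = 20.66 in, ȳ = 26.81 in

Part | A | x̄ᵢ | ȳᵢ | A·x̄ᵢ | A·ȳᵢ
vertical leg | 1020.00 | 6.00 | 42.50 | 6120.00 | 43350.00
horizontal leg | 1080.00 | 34.50 | 12.00 | 37260.00 | 12960.00
Σ | 2100.00 |  |  | 43380.00 | 56310.00
x̄ = 43380.00 / 2100.00 = 20.66 in
ȳ = 56310.00 / 2100.00 = 26.81 in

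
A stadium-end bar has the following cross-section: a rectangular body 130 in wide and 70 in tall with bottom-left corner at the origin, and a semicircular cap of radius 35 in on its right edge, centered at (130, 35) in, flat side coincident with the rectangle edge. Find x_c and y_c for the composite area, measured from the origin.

x_c = 78.94 in, y_c = 35.00 in

Part | A | x̄ᵢ | ȳᵢ | A·x̄ᵢ | A·ȳᵢ
rectangular body | 9100.00 | 65.00 | 35.00 | 591500.00 | 318500.00
semicircular end | 1924.23 | 144.85 | 35.00 | 278732.65 | 67347.89
Σ | 11024.23 |  |  | 870232.65 | 385847.89
x_c = 870232.65 / 11024.23 = 78.94 in
y_c = 385847.89 / 11024.23 = 35.00 in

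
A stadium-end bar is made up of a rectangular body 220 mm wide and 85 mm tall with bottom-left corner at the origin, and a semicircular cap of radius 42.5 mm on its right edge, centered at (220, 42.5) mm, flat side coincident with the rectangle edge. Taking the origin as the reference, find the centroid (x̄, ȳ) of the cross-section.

x̄ = 126.87 mm, ȳ = 42.50 mm

Part | A | x̄ᵢ | ȳᵢ | A·x̄ᵢ | A·ȳᵢ
rectangular body | 18700.00 | 110.00 | 42.50 | 2057000.00 | 794750.00
semicircular end | 2837.25 | 238.04 | 42.50 | 675372.27 | 120583.16
Σ | 21537.25 |  |  | 2732372.27 | 915333.16
x̄ = 2732372.27 / 21537.25 = 126.87 mm
ȳ = 915333.16 / 21537.25 = 42.50 mm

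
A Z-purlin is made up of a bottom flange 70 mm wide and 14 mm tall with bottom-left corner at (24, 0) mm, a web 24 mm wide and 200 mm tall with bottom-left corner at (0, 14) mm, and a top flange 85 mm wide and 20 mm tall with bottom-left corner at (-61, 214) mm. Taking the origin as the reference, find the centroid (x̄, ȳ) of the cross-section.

x̄ = 11.23 mm, ȳ = 124.98 mm

bottom flange: A = 70 × 14 = 980.00, centroid at (59.00, 7.00).
web: A = 24 × 200 = 4800.00, centroid at (12.00, 114.00).
top flange: A = 85 × 20 = 1700.00, centroid at (-18.50, 224.00).
ΣA = 7480.00 mm², ΣAx̄ = 83970.00 mm³, ΣAȳ = 934860.00 mm³.
x̄ = 83970.00/7480.00 = 11.23 mm; ȳ = 934860.00/7480.00 = 124.98 mm.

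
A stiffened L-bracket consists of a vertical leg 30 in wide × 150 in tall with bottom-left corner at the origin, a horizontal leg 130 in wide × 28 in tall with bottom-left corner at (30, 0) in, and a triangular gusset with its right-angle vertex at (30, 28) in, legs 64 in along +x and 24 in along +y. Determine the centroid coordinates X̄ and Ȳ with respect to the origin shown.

X̄ = 50.82 in, Ȳ = 46.71 in

vertical leg: A = 30 × 150 = 4500.00, centroid at (15.00, 75.00).
horizontal leg: A = 130 × 28 = 3640.00, centroid at (95.00, 14.00).
gusset: A = ½·64·24 = 768.00, centroid at (51.33, 36.00).
ΣA = 8908.00 in²
ΣAX̄ = (4500.00)(15.00) + (3640.00)(95.00) + (768.00)(51.33) = 452724.00 in³
ΣAȲ = (4500.00)(75.00) + (3640.00)(14.00) + (768.00)(36.00) = 416108.00 in³
X̄ = 452724.00 / 8908.00 = 50.82 in
Ȳ = 416108.00 / 8908.00 = 46.71 in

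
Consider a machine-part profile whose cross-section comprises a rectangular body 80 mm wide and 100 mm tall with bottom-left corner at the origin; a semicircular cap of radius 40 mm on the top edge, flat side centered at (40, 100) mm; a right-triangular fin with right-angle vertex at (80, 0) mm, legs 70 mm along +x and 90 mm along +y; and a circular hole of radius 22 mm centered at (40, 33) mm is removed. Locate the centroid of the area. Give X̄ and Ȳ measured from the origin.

X̄ = 56.43 mm, Ȳ = 60.80 mm

rectangular body: A = 80 × 100 = 8000.00, centroid at (40.00, 50.00).
semicircular top: A = ½π·40² = 2513.27, centroid at (40.00, 116.98).
triangular fin: A = ½·70·90 = 3150.00, centroid at (103.33, 30.00).
hole: A = −π·22² = -1520.53, centroid at (40.00, 33.00).
ΣA = 12142.74 mm²
ΣAX̄ = (8000.00)(40.00) + (2513.27)(40.00) + (3150.00)(103.33) + (-1520.53)(40.00) = 685209.73 mm³
ΣAȲ = (8000.00)(50.00) + (2513.27)(116.98) + (3150.00)(30.00) + (-1520.53)(33.00) = 738316.56 mm³
X̄ = 685209.73 / 12142.74 = 56.43 mm
Ȳ = 738316.56 / 12142.74 = 60.80 mm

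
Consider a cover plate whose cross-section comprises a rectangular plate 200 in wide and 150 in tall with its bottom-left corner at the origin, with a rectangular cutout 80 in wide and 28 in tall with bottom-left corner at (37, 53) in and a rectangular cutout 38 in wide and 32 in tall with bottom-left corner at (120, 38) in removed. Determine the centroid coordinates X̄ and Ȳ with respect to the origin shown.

X̄ = 100.15 in, Ȳ = 76.64 in

plate: A = 200 × 150 = 30000.00, centroid at (100.00, 75.00).
hole 1: A = −(80 × 28) = -2240.00, centroid at (77.00, 67.00).
hole 2: A = −(38 × 32) = -1216.00, centroid at (139.00, 54.00).
ΣA = 26544.00 in², ΣAX̄ = 2658496.00 in³, ΣAȲ = 2034256.00 in³.
X̄ = 2658496.00/26544.00 = 100.15 in; Ȳ = 2034256.00/26544.00 = 76.64 in.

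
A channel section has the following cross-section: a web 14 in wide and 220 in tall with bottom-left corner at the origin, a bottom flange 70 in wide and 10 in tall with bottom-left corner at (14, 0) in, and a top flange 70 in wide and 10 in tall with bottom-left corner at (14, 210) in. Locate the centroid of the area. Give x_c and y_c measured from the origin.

web: A = 14 × 220 = 3080.00, centroid at (7.00, 110.00).
bottom flange: A = 70 × 10 = 700.00, centroid at (49.00, 5.00).
top flange: A = 70 × 10 = 700.00, centroid at (49.00, 215.00).
ΣA = 4480.00 in²
ΣAx_c = (3080.00)(7.00) + (700.00)(49.00) + (700.00)(49.00) = 90160.00 in³
ΣAy_c = (3080.00)(110.00) + (700.00)(5.00) + (700.00)(215.00) = 492800.00 in³
x_c = 90160.00 / 4480.00 = 20.12 in
y_c = 492800.00 / 4480.00 = 110.00 in

x_c = 20.12 in, y_c = 110.00 in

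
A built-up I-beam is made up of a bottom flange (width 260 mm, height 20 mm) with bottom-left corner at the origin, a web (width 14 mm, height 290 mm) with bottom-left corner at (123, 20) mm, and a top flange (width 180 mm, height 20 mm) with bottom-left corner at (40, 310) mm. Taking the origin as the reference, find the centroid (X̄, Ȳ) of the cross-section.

Part | A | x̄ᵢ | ȳᵢ | A·x̄ᵢ | A·ȳᵢ
bottom flange | 5200.00 | 130.00 | 10.00 | 676000.00 | 52000.00
web | 4060.00 | 130.00 | 165.00 | 527800.00 | 669900.00
top flange | 3600.00 | 130.00 | 320.00 | 468000.00 | 1152000.00
Σ | 12860.00 |  |  | 1671800.00 | 1873900.00
X̄ = 1671800.00 / 12860.00 = 130.00 mm
Ȳ = 1873900.00 / 12860.00 = 145.72 mm

X̄ = 130.00 mm, Ȳ = 145.72 mm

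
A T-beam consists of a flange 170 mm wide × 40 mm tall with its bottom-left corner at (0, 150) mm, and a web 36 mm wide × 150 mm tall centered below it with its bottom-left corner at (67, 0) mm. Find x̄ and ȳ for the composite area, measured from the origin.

x̄ = 85.00 mm, ȳ = 127.95 mm

web: A = 36 × 150 = 5400.00, centroid at (85.00, 75.00).
flange: A = 170 × 40 = 6800.00, centroid at (85.00, 170.00).
ΣA = 12200.00 mm²
ΣAx̄ = (5400.00)(85.00) + (6800.00)(85.00) = 1037000.00 mm³
ΣAȳ = (5400.00)(75.00) + (6800.00)(170.00) = 1561000.00 mm³
x̄ = 1037000.00 / 12200.00 = 85.00 mm
ȳ = 1561000.00 / 12200.00 = 127.95 mm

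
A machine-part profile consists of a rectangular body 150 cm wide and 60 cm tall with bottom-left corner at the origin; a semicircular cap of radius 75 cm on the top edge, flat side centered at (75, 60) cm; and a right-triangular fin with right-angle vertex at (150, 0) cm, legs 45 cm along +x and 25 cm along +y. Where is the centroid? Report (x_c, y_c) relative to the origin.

x_c = 77.75 cm, y_c = 59.03 cm

rectangular body: A = 150 × 60 = 9000.00, centroid at (75.00, 30.00).
semicircular top: A = ½π·75² = 8835.73, centroid at (75.00, 91.83).
triangular fin: A = ½·45·25 = 562.50, centroid at (165.00, 8.33).
ΣA = 18398.23 cm², ΣAx_c = 1430492.20 cm³, ΣAy_c = 1086081.26 cm³.
x_c = 1430492.20/18398.23 = 77.75 cm; y_c = 1086081.26/18398.23 = 59.03 cm.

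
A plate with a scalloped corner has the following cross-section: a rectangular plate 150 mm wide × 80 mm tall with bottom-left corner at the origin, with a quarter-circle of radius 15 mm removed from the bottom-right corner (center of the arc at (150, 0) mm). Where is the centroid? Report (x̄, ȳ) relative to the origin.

x̄ = 73.97 mm, ȳ = 40.50 mm

plate: A = 150 × 80 = 12000.00, centroid at (75.00, 40.00).
removed quarter-circle: A = −¼π·15² = -176.71, centroid at (143.63, 6.37).
ΣA = 11823.29 mm²
ΣAx̄ = (12000.00)(75.00) + (-176.71)(143.63) = 874617.81 mm³
ΣAȳ = (12000.00)(40.00) + (-176.71)(6.37) = 478875.00 mm³
x̄ = 874617.81 / 11823.29 = 73.97 mm
ȳ = 478875.00 / 11823.29 = 40.50 mm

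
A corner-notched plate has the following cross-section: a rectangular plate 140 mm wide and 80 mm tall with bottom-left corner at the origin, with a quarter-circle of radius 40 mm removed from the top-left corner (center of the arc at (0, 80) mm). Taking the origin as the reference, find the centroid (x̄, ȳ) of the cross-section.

x̄ = 76.70 mm, ȳ = 37.09 mm

plate: A = 140 × 80 = 11200.00, centroid at (70.00, 40.00).
removed quarter-circle: A = −¼π·40² = -1256.64, centroid at (16.98, 63.02).
ΣA = 9943.36 mm², ΣAx̄ = 762666.67 mm³, ΣAȳ = 368802.37 mm³.
x̄ = 762666.67/9943.36 = 76.70 mm; ȳ = 368802.37/9943.36 = 37.09 mm.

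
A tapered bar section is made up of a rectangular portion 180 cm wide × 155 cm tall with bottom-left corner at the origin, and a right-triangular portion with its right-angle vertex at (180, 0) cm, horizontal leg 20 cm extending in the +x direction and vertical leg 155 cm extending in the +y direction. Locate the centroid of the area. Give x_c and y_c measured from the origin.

x_c = 95.09 cm, y_c = 76.14 cm

rectangular portion: A = 180 × 155 = 27900.00, centroid at (90.00, 77.50).
triangular portion: A = ½·20·155 = 1550.00, centroid at (186.67, 51.67).
ΣA = 29450.00 cm²
ΣAx_c = (27900.00)(90.00) + (1550.00)(186.67) = 2800333.33 cm³
ΣAy_c = (27900.00)(77.50) + (1550.00)(51.67) = 2242333.33 cm³
x_c = 2800333.33 / 29450.00 = 95.09 cm
y_c = 2242333.33 / 29450.00 = 76.14 cm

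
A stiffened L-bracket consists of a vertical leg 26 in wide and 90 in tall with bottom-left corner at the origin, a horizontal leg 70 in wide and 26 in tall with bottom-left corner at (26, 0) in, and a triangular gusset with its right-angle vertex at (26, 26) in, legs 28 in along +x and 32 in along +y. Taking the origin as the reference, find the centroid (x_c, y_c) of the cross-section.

x_c = 34.13 in, y_c = 31.55 in

Part | A | x̄ᵢ | ȳᵢ | A·x̄ᵢ | A·ȳᵢ
vertical leg | 2340.00 | 13.00 | 45.00 | 30420.00 | 105300.00
horizontal leg | 1820.00 | 61.00 | 13.00 | 111020.00 | 23660.00
gusset | 448.00 | 35.33 | 36.67 | 15829.33 | 16426.67
Σ | 4608.00 |  |  | 157269.33 | 145386.67
x_c = 157269.33 / 4608.00 = 34.13 in
y_c = 145386.67 / 4608.00 = 31.55 in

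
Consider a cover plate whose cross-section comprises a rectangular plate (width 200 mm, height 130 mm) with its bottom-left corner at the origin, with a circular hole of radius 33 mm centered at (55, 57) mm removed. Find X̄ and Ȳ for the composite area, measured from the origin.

X̄ = 106.82 mm, Ȳ = 66.21 mm

Part | A | x̄ᵢ | ȳᵢ | A·x̄ᵢ | A·ȳᵢ
plate | 26000.00 | 100.00 | 65.00 | 2600000.00 | 1690000.00
hole | -3421.19 | 55.00 | 57.00 | -188165.69 | -195008.08
Σ | 22578.81 |  |  | 2411834.31 | 1494991.92
X̄ = 2411834.31 / 22578.81 = 106.82 mm
Ȳ = 1494991.92 / 22578.81 = 66.21 mm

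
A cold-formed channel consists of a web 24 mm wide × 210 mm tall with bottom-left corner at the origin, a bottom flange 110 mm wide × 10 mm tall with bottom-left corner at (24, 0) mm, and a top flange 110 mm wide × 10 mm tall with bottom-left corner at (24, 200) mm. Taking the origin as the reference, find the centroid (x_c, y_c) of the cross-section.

web: A = 24 × 210 = 5040.00, centroid at (12.00, 105.00).
bottom flange: A = 110 × 10 = 1100.00, centroid at (79.00, 5.00).
top flange: A = 110 × 10 = 1100.00, centroid at (79.00, 205.00).
ΣA = 7240.00 mm²
ΣAx_c = (5040.00)(12.00) + (1100.00)(79.00) + (1100.00)(79.00) = 234280.00 mm³
ΣAy_c = (5040.00)(105.00) + (1100.00)(5.00) + (1100.00)(205.00) = 760200.00 mm³
x_c = 234280.00 / 7240.00 = 32.36 mm
y_c = 760200.00 / 7240.00 = 105.00 mm

x_c = 32.36 mm, y_c = 105.00 mm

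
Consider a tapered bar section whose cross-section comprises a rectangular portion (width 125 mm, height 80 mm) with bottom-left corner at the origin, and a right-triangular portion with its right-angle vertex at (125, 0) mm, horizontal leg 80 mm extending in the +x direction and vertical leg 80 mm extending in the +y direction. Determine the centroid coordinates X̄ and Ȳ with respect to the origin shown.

rectangular portion: A = 125 × 80 = 10000.00, centroid at (62.50, 40.00).
triangular portion: A = ½·80·80 = 3200.00, centroid at (151.67, 26.67).
ΣA = 13200.00 mm², ΣAX̄ = 1110333.33 mm³, ΣAȲ = 485333.33 mm³.
X̄ = 1110333.33/13200.00 = 84.12 mm; Ȳ = 485333.33/13200.00 = 36.77 mm.

X̄ = 84.12 mm, Ȳ = 36.77 mm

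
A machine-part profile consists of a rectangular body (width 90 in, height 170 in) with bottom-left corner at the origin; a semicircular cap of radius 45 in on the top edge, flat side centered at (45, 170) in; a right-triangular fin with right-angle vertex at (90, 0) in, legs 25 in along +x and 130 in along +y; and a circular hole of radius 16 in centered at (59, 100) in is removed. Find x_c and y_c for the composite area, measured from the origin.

x_c = 48.91 in, y_c = 98.02 in

Part | A | x̄ᵢ | ȳᵢ | A·x̄ᵢ | A·ȳᵢ
rectangular body | 15300.00 | 45.00 | 85.00 | 688500.00 | 1300500.00
semicircular top | 3180.86 | 45.00 | 189.10 | 143138.82 | 601496.64
triangular fin | 1625.00 | 98.33 | 43.33 | 159791.67 | 70416.67
hole | -804.25 | 59.00 | 100.00 | -47450.62 | -80424.77
Σ | 19301.61 |  |  | 943979.87 | 1891988.53
x_c = 943979.87 / 19301.61 = 48.91 in
y_c = 1891988.53 / 19301.61 = 98.02 in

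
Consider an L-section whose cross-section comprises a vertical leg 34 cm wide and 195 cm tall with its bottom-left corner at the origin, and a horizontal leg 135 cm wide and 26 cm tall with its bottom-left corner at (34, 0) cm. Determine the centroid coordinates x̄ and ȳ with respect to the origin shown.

x̄ = 46.25 cm, ȳ = 68.25 cm

vertical leg: A = 34 × 195 = 6630.00, centroid at (17.00, 97.50).
horizontal leg: A = 135 × 26 = 3510.00, centroid at (101.50, 13.00).
ΣA = 10140.00 cm², ΣAx̄ = 468975.00 cm³, ΣAȳ = 692055.00 cm³.
x̄ = 468975.00/10140.00 = 46.25 cm; ȳ = 692055.00/10140.00 = 68.25 cm.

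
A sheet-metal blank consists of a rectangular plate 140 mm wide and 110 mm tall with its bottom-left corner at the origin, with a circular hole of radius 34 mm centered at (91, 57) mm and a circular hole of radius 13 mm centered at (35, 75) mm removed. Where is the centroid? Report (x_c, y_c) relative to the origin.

x_c = 64.87 mm, y_c = 53.41 mm

plate: A = 140 × 110 = 15400.00, centroid at (70.00, 55.00).
hole 1: A = −π·34² = -3631.68, centroid at (91.00, 57.00).
hole 2: A = −π·13² = -530.93, centroid at (35.00, 75.00).
ΣA = 11237.39 mm²
ΣAx_c = (15400.00)(70.00) + (-3631.68)(91.00) + (-530.93)(35.00) = 728934.50 mm³
ΣAy_c = (15400.00)(55.00) + (-3631.68)(57.00) + (-530.93)(75.00) = 600174.49 mm³
x_c = 728934.50 / 11237.39 = 64.87 mm
y_c = 600174.49 / 11237.39 = 53.41 mm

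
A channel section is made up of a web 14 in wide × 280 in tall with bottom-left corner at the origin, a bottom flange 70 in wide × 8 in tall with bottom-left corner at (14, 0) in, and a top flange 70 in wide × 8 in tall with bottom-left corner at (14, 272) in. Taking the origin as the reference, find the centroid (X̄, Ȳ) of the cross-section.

X̄ = 16.33 in, Ȳ = 140.00 in

Part | A | x̄ᵢ | ȳᵢ | A·x̄ᵢ | A·ȳᵢ
web | 3920.00 | 7.00 | 140.00 | 27440.00 | 548800.00
bottom flange | 560.00 | 49.00 | 4.00 | 27440.00 | 2240.00
top flange | 560.00 | 49.00 | 276.00 | 27440.00 | 154560.00
Σ | 5040.00 |  |  | 82320.00 | 705600.00
X̄ = 82320.00 / 5040.00 = 16.33 in
Ȳ = 705600.00 / 5040.00 = 140.00 in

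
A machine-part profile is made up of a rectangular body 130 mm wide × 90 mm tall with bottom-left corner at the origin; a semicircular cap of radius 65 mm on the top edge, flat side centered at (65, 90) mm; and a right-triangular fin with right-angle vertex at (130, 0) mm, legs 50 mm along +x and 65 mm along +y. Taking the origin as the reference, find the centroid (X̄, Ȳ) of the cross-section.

X̄ = 71.65 mm, Ȳ = 67.23 mm

rectangular body: A = 130 × 90 = 11700.00, centroid at (65.00, 45.00).
semicircular top: A = ½π·65² = 6636.61, centroid at (65.00, 117.59).
triangular fin: A = ½·50·65 = 1625.00, centroid at (146.67, 21.67).
ΣA = 19961.61 mm², ΣAX̄ = 1430213.27 mm³, ΣAȲ = 1342086.97 mm³.
X̄ = 1430213.27/19961.61 = 71.65 mm; Ȳ = 1342086.97/19961.61 = 67.23 mm.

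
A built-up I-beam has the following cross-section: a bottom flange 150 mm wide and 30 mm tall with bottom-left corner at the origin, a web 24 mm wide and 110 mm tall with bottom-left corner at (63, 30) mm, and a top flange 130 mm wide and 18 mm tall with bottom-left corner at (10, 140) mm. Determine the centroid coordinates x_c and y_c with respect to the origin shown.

bottom flange: A = 150 × 30 = 4500.00, centroid at (75.00, 15.00).
web: A = 24 × 110 = 2640.00, centroid at (75.00, 85.00).
top flange: A = 130 × 18 = 2340.00, centroid at (75.00, 149.00).
ΣA = 9480.00 mm², ΣAx_c = 711000.00 mm³, ΣAy_c = 640560.00 mm³.
x_c = 711000.00/9480.00 = 75.00 mm; y_c = 640560.00/9480.00 = 67.57 mm.

x_c = 75.00 mm, y_c = 67.57 mm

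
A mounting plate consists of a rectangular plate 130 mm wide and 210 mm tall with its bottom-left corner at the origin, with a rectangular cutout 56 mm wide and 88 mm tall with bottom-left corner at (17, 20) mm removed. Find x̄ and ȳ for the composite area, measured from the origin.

x̄ = 69.41 mm, ȳ = 114.03 mm

Part | A | x̄ᵢ | ȳᵢ | A·x̄ᵢ | A·ȳᵢ
plate | 27300.00 | 65.00 | 105.00 | 1774500.00 | 2866500.00
hole | -4928.00 | 45.00 | 64.00 | -221760.00 | -315392.00
Σ | 22372.00 |  |  | 1552740.00 | 2551108.00
x̄ = 1552740.00 / 22372.00 = 69.41 mm
ȳ = 2551108.00 / 22372.00 = 114.03 mm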